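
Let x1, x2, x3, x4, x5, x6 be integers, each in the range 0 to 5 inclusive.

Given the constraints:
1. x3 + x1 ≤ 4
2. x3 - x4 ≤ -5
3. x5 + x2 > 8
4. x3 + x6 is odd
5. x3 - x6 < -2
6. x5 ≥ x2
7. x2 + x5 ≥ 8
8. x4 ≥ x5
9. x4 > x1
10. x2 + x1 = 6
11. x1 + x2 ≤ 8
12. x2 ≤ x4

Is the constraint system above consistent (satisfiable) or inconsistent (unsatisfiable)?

One satisfying assignment is x1 = 1, x2 = 5, x3 = 0, x4 = 5, x5 = 5, x6 = 5.
For the less obvious constraints — constraint 1: x3 + x1 = 1; constraint 2: x3 - x4 = -5 — and the others hold by inspection.

Satisfiable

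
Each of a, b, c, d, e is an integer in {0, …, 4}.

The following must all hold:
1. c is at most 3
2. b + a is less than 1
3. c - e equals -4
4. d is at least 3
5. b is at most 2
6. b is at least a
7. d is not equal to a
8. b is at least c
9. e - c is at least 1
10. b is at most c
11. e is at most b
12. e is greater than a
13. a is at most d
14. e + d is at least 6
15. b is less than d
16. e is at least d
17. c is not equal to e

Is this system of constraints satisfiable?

From constraints 4 and 16: e ≥ d and d ≥ 3, so e ≥ 3. From constraints 5 and 11: e ≤ b and b ≤ 2, so e ≤ 2. But 2 < 3, so no value of e works.

Unsatisfiable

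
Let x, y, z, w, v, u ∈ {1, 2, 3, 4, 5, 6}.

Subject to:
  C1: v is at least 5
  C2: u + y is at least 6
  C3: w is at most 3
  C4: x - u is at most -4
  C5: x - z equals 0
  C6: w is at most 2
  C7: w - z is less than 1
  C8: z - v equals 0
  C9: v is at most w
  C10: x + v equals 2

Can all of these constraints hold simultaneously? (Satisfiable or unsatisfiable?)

Unsatisfiable

From constraint 1: v ≥ 5. From constraints 6 and 9: v ≤ w and w ≤ 2, so v ≤ 2. But 2 < 5, so no value of v works.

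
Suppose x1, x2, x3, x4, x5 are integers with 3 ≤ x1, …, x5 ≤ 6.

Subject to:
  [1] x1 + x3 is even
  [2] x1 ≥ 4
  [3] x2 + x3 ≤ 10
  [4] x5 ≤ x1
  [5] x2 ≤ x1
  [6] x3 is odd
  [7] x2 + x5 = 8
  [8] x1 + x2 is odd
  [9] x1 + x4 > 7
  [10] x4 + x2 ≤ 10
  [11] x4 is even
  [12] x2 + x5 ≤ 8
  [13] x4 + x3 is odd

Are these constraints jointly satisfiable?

One satisfying assignment is x1 = 5, x2 = 4, x3 = 5, x4 = 4, x5 = 4.
For the less obvious constraints — constraint 3: x2 + x3 = 9; constraint 7: x2 + x5 = 8 — and the others hold by inspection.

Satisfiable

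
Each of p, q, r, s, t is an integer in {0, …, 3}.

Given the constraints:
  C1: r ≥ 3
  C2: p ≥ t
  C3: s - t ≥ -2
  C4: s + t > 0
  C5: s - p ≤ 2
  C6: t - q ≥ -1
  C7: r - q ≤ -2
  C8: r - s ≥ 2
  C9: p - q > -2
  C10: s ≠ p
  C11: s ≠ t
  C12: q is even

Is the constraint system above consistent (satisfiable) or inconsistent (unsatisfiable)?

Unsatisfiable

Constraints 3, 6, 7, and 8 give r − s ≥ 2, s − t ≥ -2, t − q ≥ -1, q − r ≥ 2.
Adding all 4 inequalities: the left sides telescope to 0, and the right sides sum to 2 + (-2) + (-1) + 2 = 1. So 0 ≥ 1, which is false.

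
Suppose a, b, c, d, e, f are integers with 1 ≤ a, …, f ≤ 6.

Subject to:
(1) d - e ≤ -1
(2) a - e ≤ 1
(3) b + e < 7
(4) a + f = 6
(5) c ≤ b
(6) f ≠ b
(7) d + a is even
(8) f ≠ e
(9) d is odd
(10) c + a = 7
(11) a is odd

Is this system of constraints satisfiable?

Take a = 5, b = 2, c = 2, d = 3, e = 4, f = 1. Then constraint 1: d - e = -1; constraint 2: a - e = 1; constraint 3: b + e = 6, and every other listed constraint is also met.

Satisfiable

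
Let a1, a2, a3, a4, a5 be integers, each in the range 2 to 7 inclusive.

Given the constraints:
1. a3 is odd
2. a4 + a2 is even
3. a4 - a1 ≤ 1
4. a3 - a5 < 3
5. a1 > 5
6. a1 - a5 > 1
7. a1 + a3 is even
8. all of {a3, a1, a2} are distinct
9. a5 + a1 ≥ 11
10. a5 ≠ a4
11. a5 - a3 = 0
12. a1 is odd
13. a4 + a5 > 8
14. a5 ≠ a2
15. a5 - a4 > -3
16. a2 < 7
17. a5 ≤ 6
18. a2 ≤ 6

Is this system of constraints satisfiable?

Satisfiable

One satisfying assignment is a1 = 7, a2 = 6, a3 = 5, a4 = 6, a5 = 5.
For the less obvious constraints — constraint 3: a4 - a1 = -1; constraint 4: a3 - a5 = 0; constraint 6: a1 - a5 = 2 — and the others hold by inspection.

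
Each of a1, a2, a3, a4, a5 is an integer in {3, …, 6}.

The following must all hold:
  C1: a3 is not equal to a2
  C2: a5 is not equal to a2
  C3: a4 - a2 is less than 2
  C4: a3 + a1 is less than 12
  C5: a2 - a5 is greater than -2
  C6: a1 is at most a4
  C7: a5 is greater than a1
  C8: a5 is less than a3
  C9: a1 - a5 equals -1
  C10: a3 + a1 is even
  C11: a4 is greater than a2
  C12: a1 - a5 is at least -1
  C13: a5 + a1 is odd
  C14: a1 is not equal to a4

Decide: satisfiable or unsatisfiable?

One satisfying assignment is a1 = 4, a2 = 4, a3 = 6, a4 = 5, a5 = 5.
For the less obvious constraints — constraint 3: a4 - a2 = 1; constraint 4: a3 + a1 = 10; constraint 5: a2 - a5 = -1 — and the others hold by inspection.

Satisfiable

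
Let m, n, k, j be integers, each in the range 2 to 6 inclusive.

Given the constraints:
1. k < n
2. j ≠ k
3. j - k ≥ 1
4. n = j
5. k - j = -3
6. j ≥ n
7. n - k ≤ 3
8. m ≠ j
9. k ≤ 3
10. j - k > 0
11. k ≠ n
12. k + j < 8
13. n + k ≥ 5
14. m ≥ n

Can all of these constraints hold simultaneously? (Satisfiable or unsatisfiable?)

Satisfiable

One satisfying assignment is m = 6, n = 5, k = 2, j = 5.
For the less obvious constraints — constraint 3: j - k = 3; constraint 5: k - j = -3 — and the others hold by inspection.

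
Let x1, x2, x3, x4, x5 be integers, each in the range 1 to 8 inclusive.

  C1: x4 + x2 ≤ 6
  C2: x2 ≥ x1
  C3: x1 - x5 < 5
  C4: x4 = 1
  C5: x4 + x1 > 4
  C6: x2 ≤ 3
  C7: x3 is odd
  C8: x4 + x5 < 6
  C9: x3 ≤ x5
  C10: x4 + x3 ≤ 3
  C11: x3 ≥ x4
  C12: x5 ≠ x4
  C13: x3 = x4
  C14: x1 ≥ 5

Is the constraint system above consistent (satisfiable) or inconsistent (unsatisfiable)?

From constraint 14: x1 ≥ 5. From constraints 2 and 6: x1 ≤ x2 and x2 ≤ 3, so x1 ≤ 3. But 3 < 5, so no value of x1 works.

Unsatisfiable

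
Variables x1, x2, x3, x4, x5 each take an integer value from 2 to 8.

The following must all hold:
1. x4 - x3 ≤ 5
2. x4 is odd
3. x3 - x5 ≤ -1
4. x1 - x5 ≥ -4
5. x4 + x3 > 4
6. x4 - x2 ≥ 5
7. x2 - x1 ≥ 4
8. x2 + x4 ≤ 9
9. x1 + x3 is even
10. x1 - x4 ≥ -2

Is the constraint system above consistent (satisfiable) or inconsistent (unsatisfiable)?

Constraints 1, 3, 4, 6, and 7 give x5 − x3 ≥ 1, x3 − x4 ≥ -5, x4 − x2 ≥ 5, x2 − x1 ≥ 4, x1 − x5 ≥ -4.
Adding all 5 inequalities: the left sides telescope to 0, and the right sides sum to 1 + (-5) + 5 + 4 + (-4) = 1. So 0 ≥ 1, which is false.

Unsatisfiable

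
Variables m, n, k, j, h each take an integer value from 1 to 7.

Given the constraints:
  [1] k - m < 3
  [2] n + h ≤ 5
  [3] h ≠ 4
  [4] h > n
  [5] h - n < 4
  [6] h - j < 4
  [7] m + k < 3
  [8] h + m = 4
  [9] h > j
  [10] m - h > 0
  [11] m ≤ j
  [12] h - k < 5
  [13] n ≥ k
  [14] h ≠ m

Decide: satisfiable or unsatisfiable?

Unsatisfiable

Constraints 9, 10, and 11 give h < m, m ≤ j, j < h. Chaining: h < m ≤ j < h, which forces h < h — impossible.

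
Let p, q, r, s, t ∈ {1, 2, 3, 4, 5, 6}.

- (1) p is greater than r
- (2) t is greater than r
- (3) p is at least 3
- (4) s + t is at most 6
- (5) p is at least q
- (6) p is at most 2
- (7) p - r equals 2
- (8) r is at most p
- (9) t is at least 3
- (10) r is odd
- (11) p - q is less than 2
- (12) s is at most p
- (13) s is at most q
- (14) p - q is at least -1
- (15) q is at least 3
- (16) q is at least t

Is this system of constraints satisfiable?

From constraints 9 and 16: q ≥ t and t ≥ 3, so q ≥ 3. From constraints 5 and 6: q ≤ p and p ≤ 2, so q ≤ 2. But 2 < 3, so no value of q works.

Unsatisfiable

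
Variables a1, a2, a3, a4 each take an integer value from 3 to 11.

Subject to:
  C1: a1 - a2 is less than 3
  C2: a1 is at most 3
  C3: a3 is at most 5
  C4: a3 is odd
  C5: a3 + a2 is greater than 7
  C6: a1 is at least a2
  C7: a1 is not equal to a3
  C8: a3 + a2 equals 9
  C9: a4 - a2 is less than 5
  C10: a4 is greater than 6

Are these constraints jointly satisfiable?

Unsatisfiable

From constraint 3: a3 ≤ 5. From constraints 2 and 6: a2 ≤ a1 ≤ 3. Hence a3 + a2 ≤ 8. But constraint 8 requires a3 + a2 = 9, and 9 > 8. Contradiction.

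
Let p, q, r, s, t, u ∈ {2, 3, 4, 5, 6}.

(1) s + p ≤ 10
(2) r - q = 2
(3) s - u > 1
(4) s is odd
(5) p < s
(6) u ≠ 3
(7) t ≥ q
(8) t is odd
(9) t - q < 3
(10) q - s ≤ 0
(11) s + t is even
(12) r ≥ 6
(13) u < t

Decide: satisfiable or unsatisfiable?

The assignment p = 2, q = 4, r = 6, s = 5, t = 5, u = 2 works:
  constraint 1 holds since s + p = 7.
  constraint 2 holds since r - q = 2.
  constraint 3 holds since s - u = 3.
The rest check out directly.

Satisfiable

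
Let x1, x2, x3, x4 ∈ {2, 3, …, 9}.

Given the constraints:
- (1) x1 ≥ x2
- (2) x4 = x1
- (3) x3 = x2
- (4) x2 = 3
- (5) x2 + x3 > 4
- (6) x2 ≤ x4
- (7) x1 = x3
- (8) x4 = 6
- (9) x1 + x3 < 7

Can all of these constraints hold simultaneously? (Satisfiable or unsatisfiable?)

Unsatisfiable

Constraint 8 fixes x4 = 6 and constraint 4 fixes x2 = 3. Constraints 2, 3, and 7 give x4 = x1 = x3 = x2, so x4 = x2. But 6 ≠ 3 — contradiction.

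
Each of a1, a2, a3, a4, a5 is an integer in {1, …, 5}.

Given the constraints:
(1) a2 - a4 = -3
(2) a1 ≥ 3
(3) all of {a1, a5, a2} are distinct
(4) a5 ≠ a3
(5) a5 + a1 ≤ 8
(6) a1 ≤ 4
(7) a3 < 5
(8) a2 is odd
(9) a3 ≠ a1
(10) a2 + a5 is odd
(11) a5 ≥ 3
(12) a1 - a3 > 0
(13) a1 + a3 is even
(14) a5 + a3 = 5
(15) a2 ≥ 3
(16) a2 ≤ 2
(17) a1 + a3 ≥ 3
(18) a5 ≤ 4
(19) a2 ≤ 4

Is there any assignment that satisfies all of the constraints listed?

Unsatisfiable

Constraints 2, 6, 11, 15, 18, and 19 confine each of a1, a5, a2 to the 2 values {3, 4}.
Constraint 3 requires all 3 of them to be distinct, but only 2 values are available — impossible by the pigeonhole principle.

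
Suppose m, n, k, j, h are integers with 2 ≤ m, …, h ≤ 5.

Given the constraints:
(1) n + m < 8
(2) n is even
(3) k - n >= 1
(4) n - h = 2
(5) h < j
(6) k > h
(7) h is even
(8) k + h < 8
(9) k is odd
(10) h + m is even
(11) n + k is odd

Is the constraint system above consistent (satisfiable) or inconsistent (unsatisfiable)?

Try m = 2, n = 4, k = 5, j = 5, h = 2.
Check constraint 1: n + m = 6; constraint 3: k - n = 1; constraint 4: n - h = 2. The remaining constraints are straightforward to verify.

Satisfiable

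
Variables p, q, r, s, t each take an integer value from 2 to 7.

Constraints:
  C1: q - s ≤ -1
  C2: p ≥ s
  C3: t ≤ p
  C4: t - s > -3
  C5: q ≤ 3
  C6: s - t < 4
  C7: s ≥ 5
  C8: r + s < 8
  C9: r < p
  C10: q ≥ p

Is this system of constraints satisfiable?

From constraints 2 and 7: p ≥ s and s ≥ 5, so p ≥ 5. From constraints 5 and 10: p ≤ q and q ≤ 3, so p ≤ 3. But 3 < 5, so no value of p works.

Unsatisfiable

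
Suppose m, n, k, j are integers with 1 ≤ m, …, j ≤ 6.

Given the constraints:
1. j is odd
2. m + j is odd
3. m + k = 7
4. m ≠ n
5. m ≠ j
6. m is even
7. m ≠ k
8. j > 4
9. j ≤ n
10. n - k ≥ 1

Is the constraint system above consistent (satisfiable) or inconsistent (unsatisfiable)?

Satisfiable

Take m = 4, n = 6, k = 3, j = 5. Then constraint 3: m + k = 7; constraint 10: n - k = 3, and every other listed constraint is also met.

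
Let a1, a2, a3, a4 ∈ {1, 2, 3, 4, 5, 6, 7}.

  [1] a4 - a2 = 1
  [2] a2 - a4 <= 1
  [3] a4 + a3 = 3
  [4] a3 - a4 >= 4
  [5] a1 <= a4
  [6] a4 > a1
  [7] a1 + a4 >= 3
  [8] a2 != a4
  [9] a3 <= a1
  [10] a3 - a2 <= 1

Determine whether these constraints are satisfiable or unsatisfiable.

Constraints 2, 4, and 10 give a3 − a4 ≥ 4, a4 − a2 ≥ -1, a2 − a3 ≥ -1.
Adding all 3 inequalities: the left sides telescope to 0, and the right sides sum to 4 + (-1) + (-1) = 2. So 0 ≥ 2, which is false.

Unsatisfiable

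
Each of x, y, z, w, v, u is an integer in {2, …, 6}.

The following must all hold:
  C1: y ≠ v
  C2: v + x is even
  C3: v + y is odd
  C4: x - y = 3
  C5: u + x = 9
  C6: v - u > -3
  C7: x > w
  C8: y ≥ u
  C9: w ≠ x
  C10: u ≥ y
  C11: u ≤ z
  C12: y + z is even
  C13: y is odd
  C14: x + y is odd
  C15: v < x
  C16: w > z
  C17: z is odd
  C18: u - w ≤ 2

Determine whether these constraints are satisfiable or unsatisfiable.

Satisfiable

Setting (x, y, z, w, v, u) = (6, 3, 3, 4, 2, 3) satisfies everything: constraint 4: x - y = 3; constraint 5: u + x = 9; constraint 6: v - u = -1, and the others follow.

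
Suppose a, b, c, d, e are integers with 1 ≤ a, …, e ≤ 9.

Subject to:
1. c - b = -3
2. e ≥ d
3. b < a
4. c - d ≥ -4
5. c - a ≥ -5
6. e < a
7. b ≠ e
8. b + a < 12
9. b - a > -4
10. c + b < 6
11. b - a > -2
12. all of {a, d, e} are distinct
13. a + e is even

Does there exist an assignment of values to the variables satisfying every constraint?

Setting (a, b, c, d, e) = (5, 4, 1, 2, 3) satisfies everything: constraint 1: c - b = -3; constraint 4: c - d = -1, and the others follow.

Satisfiable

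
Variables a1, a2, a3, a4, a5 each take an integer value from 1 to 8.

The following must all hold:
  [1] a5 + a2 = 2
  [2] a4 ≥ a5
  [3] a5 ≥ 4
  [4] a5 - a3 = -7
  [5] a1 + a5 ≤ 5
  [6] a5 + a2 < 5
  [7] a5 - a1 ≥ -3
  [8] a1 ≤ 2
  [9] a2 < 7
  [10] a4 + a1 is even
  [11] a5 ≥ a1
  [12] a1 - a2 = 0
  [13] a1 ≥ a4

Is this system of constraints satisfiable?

Unsatisfiable

From constraints 2 and 3: a4 ≥ a5 and a5 ≥ 4, so a4 ≥ 4. From constraints 8 and 13: a4 ≤ a1 and a1 ≤ 2, so a4 ≤ 2. But 2 < 4, so no value of a4 works.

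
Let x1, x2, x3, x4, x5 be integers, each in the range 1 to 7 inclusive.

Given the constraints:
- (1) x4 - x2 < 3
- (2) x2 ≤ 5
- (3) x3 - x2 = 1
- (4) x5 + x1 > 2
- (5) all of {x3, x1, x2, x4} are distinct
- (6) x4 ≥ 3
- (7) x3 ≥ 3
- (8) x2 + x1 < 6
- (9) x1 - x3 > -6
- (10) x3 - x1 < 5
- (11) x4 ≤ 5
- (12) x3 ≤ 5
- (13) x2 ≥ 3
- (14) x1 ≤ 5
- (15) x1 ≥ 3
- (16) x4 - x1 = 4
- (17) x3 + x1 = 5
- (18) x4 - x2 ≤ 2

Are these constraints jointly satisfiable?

Unsatisfiable

Constraints 2, 6, 7, 11, 12, 13, 14, and 15 confine each of x3, x1, x2, x4 to the 3 values {3, …, 5}.
Constraint 5 requires all 4 of them to be distinct, but only 3 values are available — impossible by the pigeonhole principle.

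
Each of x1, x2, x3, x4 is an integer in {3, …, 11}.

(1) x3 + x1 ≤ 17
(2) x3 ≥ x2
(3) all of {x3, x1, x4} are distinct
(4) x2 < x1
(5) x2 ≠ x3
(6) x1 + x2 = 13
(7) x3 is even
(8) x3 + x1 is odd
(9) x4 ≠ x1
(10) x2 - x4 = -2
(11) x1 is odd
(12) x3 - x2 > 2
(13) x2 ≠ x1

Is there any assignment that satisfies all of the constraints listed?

Satisfiable

One satisfying assignment is x1 = 7, x2 = 6, x3 = 10, x4 = 8.
For the less obvious constraints — constraint 1: x3 + x1 = 17; constraint 6: x1 + x2 = 13; constraint 10: x2 - x4 = -2 — and the others hold by inspection.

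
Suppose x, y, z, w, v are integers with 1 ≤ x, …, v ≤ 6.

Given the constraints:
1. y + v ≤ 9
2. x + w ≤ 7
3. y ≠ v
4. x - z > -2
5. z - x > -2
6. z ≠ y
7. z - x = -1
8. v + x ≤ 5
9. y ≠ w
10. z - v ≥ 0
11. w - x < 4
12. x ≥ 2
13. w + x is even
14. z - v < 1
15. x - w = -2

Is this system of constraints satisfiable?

Satisfiable

Try x = 2, y = 5, z = 1, w = 4, v = 1.
Check constraint 1: y + v = 6; constraint 2: x + w = 6. The remaining constraints are straightforward to verify.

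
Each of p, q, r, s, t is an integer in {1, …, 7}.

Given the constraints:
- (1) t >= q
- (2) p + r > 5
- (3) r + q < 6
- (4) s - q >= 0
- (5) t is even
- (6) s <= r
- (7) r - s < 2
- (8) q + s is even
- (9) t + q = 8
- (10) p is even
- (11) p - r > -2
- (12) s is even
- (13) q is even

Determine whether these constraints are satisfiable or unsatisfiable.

Satisfiable

One satisfying assignment is p = 4, q = 2, r = 3, s = 2, t = 6.
For the less obvious constraints — constraint 2: p + r = 7; constraint 3: r + q = 5 — and the others hold by inspection.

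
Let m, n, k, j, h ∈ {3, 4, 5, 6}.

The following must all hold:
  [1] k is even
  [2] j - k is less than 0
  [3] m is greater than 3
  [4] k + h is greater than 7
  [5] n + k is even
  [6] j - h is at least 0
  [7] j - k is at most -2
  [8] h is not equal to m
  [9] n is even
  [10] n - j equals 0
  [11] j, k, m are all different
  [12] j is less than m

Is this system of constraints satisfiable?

Satisfiable

Try m = 5, n = 4, k = 6, j = 4, h = 3.
Check constraint 2: j - k = -2; constraint 4: k + h = 9; constraint 6: j - h = 1. The remaining constraints are straightforward to verify.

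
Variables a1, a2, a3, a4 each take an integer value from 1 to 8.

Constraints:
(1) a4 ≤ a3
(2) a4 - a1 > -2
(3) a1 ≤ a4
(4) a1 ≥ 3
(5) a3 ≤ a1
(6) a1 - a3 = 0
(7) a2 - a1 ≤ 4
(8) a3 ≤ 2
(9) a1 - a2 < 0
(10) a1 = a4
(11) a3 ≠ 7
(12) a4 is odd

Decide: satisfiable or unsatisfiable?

From constraints 3 and 4: a4 ≥ a1 and a1 ≥ 3, so a4 ≥ 3. From constraints 1 and 8: a4 ≤ a3 and a3 ≤ 2, so a4 ≤ 2. But 2 < 3, so no value of a4 works.

Unsatisfiable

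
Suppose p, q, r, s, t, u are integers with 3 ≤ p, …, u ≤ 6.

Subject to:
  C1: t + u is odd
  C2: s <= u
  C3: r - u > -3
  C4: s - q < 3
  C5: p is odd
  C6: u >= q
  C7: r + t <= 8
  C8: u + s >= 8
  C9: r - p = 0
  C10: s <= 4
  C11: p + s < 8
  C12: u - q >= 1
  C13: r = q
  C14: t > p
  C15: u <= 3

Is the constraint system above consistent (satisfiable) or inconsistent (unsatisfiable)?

From constraint 15: u ≤ 3. From constraint 10: s ≤ 4. Hence u + s ≤ 7. But constraint 8 requires u + s ≥ 8, and 8 > 7. Contradiction.

Unsatisfiable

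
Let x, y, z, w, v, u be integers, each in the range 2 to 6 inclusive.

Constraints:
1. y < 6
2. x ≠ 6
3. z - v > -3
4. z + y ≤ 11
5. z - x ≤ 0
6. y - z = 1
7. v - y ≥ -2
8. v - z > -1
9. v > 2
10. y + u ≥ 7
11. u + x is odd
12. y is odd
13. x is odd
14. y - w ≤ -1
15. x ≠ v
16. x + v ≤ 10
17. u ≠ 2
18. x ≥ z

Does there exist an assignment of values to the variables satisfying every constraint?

Satisfiable

One satisfying assignment is x = 5, y = 5, z = 4, w = 6, v = 4, u = 4.
For the less obvious constraints — constraint 3: z - v = 0; constraint 4: z + y = 9 — and the others hold by inspection.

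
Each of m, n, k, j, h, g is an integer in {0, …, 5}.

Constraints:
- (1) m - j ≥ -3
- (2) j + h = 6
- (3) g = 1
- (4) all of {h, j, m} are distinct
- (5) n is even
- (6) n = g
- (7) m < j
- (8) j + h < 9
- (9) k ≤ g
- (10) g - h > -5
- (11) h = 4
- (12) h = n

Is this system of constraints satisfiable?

Constraint 11 fixes h = 4 and constraint 3 fixes g = 1. Constraints 6 and 12 give h = n = g, so h = g. But 4 ≠ 1 — contradiction.

Unsatisfiable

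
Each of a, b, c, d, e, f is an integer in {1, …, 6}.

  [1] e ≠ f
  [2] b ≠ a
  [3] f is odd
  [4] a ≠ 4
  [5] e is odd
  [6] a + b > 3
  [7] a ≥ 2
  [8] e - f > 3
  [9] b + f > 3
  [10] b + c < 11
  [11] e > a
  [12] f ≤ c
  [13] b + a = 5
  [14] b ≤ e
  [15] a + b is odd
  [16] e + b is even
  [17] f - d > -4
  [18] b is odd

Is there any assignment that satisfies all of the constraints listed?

The assignment a = 2, b = 3, c = 5, d = 3, e = 5, f = 1 works:
  constraint 6 holds since a + b = 5.
  constraint 8 holds since e - f = 4.
  constraint 9 holds since b + f = 4.
The rest check out directly.

Satisfiable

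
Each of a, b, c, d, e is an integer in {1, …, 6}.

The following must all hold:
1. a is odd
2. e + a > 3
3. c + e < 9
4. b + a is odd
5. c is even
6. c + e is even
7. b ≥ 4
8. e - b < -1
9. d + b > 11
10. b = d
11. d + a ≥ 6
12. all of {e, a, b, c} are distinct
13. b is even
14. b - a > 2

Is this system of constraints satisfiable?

Satisfiable

Take a = 1, b = 6, c = 2, d = 6, e = 4. Then constraint 2: e + a = 5; constraint 3: c + e = 6; constraint 8: e - b = -2, and every other listed constraint is also met.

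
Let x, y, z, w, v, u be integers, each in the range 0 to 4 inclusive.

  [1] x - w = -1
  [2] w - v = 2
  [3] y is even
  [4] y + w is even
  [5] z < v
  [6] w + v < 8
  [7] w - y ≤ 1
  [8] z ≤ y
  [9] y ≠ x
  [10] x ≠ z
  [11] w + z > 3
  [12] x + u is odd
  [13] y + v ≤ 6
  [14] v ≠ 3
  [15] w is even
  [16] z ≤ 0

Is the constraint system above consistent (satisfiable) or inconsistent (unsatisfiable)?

Take x = 3, y = 4, z = 0, w = 4, v = 2, u = 4. Then constraint 1: x - w = -1; constraint 2: w - v = 2; constraint 6: w + v = 6, and every other listed constraint is also met.

Satisfiable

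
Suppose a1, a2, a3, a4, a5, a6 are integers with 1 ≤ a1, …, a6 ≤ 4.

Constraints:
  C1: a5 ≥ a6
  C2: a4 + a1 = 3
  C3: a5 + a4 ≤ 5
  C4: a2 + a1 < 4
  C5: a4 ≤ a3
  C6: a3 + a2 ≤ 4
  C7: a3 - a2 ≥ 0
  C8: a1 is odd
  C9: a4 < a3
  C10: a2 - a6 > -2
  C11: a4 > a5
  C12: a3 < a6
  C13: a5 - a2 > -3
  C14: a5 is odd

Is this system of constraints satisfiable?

Constraints 1, 9, 11, and 12 give a5 < a4, a4 < a3, a3 < a6, a6 ≤ a5. Chaining: a5 < a4 < a3 < a6 ≤ a5, which forces a5 < a5 — impossible.

Unsatisfiable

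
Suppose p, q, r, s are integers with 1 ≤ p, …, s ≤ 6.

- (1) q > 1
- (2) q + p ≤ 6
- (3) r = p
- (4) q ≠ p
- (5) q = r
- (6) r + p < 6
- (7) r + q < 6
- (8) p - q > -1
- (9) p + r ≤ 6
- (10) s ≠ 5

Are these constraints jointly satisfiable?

From constraints 3 and 5, q = r = p, so q = p. But constraint 4 says q ≠ p. Contradiction.

Unsatisfiable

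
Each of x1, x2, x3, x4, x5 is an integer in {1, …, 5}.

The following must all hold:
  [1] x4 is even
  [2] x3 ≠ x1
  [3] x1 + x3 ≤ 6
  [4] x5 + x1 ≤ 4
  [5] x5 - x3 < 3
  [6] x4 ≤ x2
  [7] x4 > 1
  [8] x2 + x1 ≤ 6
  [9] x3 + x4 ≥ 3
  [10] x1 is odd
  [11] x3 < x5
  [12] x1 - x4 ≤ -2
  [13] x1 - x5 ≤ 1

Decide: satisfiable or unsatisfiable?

Satisfiable

The assignment x1 = 1, x2 = 4, x3 = 2, x4 = 4, x5 = 3 works:
  constraint 3 holds since x1 + x3 = 3.
  constraint 4 holds since x5 + x1 = 4.
The rest check out directly.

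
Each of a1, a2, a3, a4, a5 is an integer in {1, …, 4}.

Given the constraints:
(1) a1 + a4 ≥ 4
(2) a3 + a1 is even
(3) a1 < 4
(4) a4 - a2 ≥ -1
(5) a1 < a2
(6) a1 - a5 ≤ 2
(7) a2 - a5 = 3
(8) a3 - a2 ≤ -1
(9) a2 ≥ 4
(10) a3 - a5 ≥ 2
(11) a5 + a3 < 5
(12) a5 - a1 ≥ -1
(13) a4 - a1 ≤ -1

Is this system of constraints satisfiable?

Constraints 4, 6, 8, 10, and 13 give a5 − a1 ≥ -2, a1 − a4 ≥ 1, a4 − a2 ≥ -1, a2 − a3 ≥ 1, a3 − a5 ≥ 2.
Adding all 5 inequalities: the left sides telescope to 0, and the right sides sum to (-2) + 1 + (-1) + 1 + 2 = 1. So 0 ≥ 1, which is false.

Unsatisfiable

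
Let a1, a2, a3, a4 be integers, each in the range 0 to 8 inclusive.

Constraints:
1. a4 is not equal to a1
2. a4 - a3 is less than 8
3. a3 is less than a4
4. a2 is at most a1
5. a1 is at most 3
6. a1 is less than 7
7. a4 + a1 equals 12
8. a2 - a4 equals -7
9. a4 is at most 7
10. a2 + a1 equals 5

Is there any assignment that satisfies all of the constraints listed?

From constraint 9: a4 ≤ 7. From constraint 5: a1 ≤ 3. Hence a4 + a1 ≤ 10. But constraint 7 requires a4 + a1 = 12, and 12 > 10. Contradiction.

Unsatisfiable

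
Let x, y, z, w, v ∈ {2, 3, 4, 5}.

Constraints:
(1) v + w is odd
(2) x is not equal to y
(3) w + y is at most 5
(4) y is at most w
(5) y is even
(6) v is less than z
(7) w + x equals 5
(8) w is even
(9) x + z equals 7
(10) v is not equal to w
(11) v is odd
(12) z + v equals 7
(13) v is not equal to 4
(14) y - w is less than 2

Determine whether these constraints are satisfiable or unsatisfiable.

Satisfiable

The assignment x = 3, y = 2, z = 4, w = 2, v = 3 works:
  constraint 3 holds since w + y = 4.
  constraint 7 holds since w + x = 5.
  constraint 9 holds since x + z = 7.
The rest check out directly.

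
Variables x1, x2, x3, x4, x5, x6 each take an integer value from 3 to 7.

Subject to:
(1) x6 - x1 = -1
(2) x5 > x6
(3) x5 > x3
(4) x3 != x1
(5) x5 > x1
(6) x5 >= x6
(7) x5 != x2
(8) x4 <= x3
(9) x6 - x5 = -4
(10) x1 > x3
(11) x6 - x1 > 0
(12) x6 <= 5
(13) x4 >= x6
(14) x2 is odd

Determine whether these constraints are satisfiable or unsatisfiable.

Constraints 8, 10, 11, and 13 give x3 < x1, x1 < x6, x6 ≤ x4, x4 ≤ x3. Chaining: x3 < x1 < x6 ≤ x4 ≤ x3, which forces x3 < x3 — impossible.

Unsatisfiable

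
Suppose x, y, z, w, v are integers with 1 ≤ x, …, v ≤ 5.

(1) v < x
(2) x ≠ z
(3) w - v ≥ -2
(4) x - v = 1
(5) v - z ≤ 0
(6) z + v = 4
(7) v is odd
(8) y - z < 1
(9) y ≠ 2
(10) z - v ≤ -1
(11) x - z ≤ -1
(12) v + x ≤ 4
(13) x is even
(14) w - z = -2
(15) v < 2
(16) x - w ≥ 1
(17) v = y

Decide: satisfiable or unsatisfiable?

Unsatisfiable

Constraints 3, 10, 11, and 16 give w − v ≥ -2, v − z ≥ 1, z − x ≥ 1, x − w ≥ 1.
Adding all 4 inequalities: the left sides telescope to 0, and the right sides sum to (-2) + 1 + 1 + 1 = 1. So 0 ≥ 1, which is false.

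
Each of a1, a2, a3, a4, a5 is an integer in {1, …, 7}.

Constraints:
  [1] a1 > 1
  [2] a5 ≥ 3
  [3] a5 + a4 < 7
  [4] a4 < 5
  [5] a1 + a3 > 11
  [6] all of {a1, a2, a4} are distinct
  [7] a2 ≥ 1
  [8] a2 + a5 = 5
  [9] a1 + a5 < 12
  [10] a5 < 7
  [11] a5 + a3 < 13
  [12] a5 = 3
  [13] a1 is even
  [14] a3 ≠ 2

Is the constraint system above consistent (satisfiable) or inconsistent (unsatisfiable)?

Satisfiable

Try a1 = 6, a2 = 2, a3 = 7, a4 = 3, a5 = 3.
Check constraint 3: a5 + a4 = 6; constraint 5: a1 + a3 = 13; constraint 8: a2 + a5 = 5. The remaining constraints are straightforward to verify.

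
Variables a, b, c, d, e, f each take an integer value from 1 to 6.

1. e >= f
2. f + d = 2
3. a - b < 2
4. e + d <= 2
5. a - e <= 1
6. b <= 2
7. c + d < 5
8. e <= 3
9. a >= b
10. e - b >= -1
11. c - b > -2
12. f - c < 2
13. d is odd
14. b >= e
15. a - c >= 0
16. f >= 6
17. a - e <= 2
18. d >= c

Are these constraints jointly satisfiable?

Unsatisfiable

From constraint 16: f ≥ 6. From constraints 1 and 8: f ≤ e and e ≤ 3, so f ≤ 3. But 3 < 6, so no value of f works.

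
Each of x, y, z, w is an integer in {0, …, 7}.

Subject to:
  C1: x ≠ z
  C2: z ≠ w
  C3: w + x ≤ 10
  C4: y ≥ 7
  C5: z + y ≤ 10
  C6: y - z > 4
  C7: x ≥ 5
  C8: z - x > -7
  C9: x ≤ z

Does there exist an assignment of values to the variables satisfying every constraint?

From constraints 7 and 9: z ≥ x ≥ 5. From constraint 4: y ≥ 7. Hence z + y ≥ 12. But constraint 5 requires z + y ≤ 10, and 10 < 12. Contradiction.

Unsatisfiable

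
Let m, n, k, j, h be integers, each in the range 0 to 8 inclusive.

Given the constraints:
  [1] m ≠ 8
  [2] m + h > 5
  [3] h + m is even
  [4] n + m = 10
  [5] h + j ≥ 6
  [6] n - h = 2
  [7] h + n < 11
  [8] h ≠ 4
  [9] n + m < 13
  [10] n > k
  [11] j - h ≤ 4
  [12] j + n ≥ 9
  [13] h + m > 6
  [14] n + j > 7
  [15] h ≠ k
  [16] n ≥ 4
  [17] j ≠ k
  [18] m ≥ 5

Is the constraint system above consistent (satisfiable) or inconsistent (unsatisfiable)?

Satisfiable

The assignment m = 5, n = 5, k = 1, j = 5, h = 3 works:
  constraint 2 holds since m + h = 8.
  constraint 4 holds since n + m = 10.
The rest check out directly.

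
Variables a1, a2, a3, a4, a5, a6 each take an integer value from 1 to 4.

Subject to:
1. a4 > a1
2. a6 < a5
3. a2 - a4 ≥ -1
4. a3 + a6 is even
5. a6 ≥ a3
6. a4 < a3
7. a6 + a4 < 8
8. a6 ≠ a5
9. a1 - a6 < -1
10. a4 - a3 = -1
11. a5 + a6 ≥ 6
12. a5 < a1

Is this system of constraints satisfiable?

Constraints 1, 2, 5, 6, and 12 give a1 < a4, a4 < a3, a3 ≤ a6, a6 < a5, a5 < a1. Chaining: a1 < a4 < a3 ≤ a6 < a5 < a1, which forces a1 < a1 — impossible.

Unsatisfiable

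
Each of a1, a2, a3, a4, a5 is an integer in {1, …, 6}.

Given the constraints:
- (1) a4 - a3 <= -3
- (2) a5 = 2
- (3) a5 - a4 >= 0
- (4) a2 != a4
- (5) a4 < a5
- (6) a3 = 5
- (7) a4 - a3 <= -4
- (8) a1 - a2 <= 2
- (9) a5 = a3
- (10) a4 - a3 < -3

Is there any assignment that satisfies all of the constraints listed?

Unsatisfiable

Constraint 2 fixes a5 = 2 and constraint 6 fixes a3 = 5, but constraint 9 requires a5 = a3. Since 2 ≠ 5, contradiction.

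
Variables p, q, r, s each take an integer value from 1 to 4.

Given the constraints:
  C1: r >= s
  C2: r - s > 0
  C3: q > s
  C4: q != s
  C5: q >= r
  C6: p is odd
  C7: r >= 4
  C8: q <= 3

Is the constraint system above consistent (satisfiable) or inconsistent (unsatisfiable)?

Unsatisfiable

From constraints 5 and 7: q ≥ r and r ≥ 4, so q ≥ 4. From constraint 8: q ≤ 3. But 3 < 4, so no value of q works.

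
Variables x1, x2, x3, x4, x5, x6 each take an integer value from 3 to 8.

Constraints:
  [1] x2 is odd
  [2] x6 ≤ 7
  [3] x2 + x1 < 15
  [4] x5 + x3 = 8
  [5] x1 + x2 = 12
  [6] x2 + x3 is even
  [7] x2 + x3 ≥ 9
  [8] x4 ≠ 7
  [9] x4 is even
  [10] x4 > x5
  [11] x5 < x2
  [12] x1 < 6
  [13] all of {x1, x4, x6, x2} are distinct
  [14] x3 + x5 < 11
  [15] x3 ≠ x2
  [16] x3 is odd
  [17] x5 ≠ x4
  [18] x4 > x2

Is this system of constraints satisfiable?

Satisfiable

Try x1 = 5, x2 = 7, x3 = 3, x4 = 8, x5 = 5, x6 = 4.
Check constraint 3: x2 + x1 = 12; constraint 4: x5 + x3 = 8. The remaining constraints are straightforward to verify.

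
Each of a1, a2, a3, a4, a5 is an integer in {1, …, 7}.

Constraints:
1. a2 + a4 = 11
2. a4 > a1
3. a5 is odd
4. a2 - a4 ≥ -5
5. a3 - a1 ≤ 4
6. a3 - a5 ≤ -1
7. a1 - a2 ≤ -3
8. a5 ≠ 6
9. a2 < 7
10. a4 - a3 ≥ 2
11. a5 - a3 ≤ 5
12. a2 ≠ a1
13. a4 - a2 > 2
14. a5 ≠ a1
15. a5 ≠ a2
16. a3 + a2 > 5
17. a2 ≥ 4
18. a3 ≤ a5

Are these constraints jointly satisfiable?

Satisfiable

Try a1 = 1, a2 = 4, a3 = 3, a4 = 7, a5 = 7.
Check constraint 1: a2 + a4 = 11; constraint 4: a2 - a4 = -3. The remaining constraints are straightforward to verify.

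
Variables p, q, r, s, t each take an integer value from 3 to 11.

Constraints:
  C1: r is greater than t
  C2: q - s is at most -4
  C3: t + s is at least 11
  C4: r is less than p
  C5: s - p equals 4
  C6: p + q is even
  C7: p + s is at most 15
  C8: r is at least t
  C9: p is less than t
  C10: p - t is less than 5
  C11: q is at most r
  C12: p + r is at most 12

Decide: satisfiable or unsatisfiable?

Unsatisfiable

Constraints 1, 4, and 9 give r < p, p < t, t < r. Chaining: r < p < t < r, which forces r < r — impossible.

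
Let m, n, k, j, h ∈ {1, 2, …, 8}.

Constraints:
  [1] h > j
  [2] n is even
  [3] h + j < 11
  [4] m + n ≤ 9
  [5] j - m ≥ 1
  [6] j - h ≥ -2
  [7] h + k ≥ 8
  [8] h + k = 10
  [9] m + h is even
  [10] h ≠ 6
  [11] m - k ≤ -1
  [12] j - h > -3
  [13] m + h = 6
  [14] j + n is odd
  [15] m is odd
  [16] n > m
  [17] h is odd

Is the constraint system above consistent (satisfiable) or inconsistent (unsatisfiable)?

Satisfiable

Try m = 1, n = 6, k = 5, j = 3, h = 5.
Check constraint 3: h + j = 8; constraint 4: m + n = 7. The remaining constraints are straightforward to verify.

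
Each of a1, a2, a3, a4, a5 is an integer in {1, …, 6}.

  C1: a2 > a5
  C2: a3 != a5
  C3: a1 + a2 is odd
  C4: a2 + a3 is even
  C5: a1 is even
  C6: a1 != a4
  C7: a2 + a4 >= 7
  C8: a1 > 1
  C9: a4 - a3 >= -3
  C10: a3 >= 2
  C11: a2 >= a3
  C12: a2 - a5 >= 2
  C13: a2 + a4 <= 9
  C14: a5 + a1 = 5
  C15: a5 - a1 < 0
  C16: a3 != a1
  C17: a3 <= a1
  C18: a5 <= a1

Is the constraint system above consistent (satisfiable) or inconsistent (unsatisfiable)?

The assignment a1 = 4, a2 = 5, a3 = 3, a4 = 2, a5 = 1 works:
  constraint 7 holds since a2 + a4 = 7.
  constraint 9 holds since a4 - a3 = -1.
The rest check out directly.

Satisfiable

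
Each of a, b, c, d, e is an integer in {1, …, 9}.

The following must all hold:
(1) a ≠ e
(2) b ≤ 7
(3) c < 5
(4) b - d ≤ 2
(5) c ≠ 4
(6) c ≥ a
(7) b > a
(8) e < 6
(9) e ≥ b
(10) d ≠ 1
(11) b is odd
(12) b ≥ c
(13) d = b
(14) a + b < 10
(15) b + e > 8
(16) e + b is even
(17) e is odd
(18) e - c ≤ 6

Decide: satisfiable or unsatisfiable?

Satisfiable

Try a = 2, b = 5, c = 2, d = 5, e = 5.
Check constraint 4: b - d = 0; constraint 14: a + b = 7. The remaining constraints are straightforward to verify.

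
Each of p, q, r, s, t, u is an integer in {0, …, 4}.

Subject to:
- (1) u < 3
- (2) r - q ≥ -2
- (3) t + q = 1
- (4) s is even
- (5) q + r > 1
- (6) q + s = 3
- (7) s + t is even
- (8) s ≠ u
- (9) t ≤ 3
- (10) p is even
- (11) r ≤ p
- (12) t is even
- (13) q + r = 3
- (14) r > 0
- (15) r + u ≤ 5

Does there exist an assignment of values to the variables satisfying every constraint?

Satisfiable

The assignment p = 4, q = 1, r = 2, s = 2, t = 0, u = 1 works:
  constraint 2 holds since r - q = 1.
  constraint 3 holds since t + q = 1.
  constraint 5 holds since q + r = 3.
The rest check out directly.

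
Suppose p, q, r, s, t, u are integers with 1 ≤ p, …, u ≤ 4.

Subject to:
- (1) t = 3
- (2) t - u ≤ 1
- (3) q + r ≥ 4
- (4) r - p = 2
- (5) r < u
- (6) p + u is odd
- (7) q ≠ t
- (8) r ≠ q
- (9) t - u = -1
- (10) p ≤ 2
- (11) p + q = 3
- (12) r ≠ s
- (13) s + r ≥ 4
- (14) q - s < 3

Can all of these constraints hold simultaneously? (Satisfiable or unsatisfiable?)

Satisfiable

Setting (p, q, r, s, t, u) = (1, 2, 3, 2, 3, 4) satisfies everything: constraint 2: t - u = -1; constraint 3: q + r = 5; constraint 4: r - p = 2, and the others follow.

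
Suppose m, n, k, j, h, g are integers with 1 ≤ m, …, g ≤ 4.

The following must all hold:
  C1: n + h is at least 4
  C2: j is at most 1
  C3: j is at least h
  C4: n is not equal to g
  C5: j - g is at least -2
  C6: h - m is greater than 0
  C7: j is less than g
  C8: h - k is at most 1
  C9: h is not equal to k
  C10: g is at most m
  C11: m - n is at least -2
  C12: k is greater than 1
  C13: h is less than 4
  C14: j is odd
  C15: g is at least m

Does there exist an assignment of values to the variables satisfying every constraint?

Unsatisfiable

Constraints 3, 6, 7, and 10 give h ≤ j, j < g, g ≤ m, m < h. Chaining: h ≤ j < g ≤ m < h, which forces h < h — impossible.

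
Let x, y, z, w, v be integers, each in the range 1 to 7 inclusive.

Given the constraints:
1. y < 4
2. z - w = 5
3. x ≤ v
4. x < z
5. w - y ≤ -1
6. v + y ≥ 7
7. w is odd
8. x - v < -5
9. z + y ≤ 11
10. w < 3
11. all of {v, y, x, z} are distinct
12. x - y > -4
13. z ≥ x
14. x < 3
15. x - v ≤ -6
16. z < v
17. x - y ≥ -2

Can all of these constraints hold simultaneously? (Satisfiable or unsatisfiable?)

The assignment x = 1, y = 2, z = 6, w = 1, v = 7 works:
  constraint 2 holds since z - w = 5.
  constraint 5 holds since w - y = -1.
The rest check out directly.

Satisfiable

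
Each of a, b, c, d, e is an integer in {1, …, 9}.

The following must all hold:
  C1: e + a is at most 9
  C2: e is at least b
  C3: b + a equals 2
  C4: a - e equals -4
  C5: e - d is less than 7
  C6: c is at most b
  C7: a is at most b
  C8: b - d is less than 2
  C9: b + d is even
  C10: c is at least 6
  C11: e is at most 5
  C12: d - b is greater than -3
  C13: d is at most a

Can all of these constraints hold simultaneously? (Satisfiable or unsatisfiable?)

From constraints 6 and 10: b ≥ c and c ≥ 6, so b ≥ 6. From constraints 2 and 11: b ≤ e and e ≤ 5, so b ≤ 5. But 5 < 6, so no value of b works.

Unsatisfiable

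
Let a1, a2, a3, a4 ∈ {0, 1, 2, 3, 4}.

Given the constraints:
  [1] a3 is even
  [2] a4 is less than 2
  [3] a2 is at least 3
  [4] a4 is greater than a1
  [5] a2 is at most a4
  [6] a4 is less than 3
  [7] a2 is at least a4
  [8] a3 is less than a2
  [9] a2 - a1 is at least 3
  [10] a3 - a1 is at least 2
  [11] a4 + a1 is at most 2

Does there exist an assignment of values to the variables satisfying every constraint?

Unsatisfiable

From constraints 3 and 5: a4 ≥ a2 and a2 ≥ 3, so a4 ≥ 3. From constraint 2: a4 ≤ 1. But 1 < 3, so no value of a4 works.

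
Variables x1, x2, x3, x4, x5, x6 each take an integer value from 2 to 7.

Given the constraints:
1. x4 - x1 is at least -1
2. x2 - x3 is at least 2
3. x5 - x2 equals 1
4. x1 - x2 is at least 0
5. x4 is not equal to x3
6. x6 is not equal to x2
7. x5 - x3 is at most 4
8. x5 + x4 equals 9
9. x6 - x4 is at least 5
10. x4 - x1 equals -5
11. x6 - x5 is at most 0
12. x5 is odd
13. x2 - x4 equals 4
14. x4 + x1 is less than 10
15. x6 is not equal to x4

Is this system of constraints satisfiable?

Constraints 1, 2, 4, 7, 9, and 11 give x4 − x1 ≥ -1, x1 − x2 ≥ 0, x2 − x3 ≥ 2, x3 − x5 ≥ -4, x5 − x6 ≥ 0, x6 − x4 ≥ 5.
Adding all 6 inequalities: the left sides telescope to 0, and the right sides sum to (-1) + 0 + 2 + (-4) + 0 + 5 = 2. So 0 ≥ 2, which is false.

Unsatisfiable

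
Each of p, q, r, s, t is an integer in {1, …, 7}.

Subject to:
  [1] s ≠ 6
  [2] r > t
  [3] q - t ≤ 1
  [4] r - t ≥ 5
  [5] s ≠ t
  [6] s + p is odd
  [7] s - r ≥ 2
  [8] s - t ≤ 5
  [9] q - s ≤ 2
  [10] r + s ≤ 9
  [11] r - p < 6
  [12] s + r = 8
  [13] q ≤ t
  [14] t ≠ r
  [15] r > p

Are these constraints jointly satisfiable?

Unsatisfiable

Constraints 4, 7, and 8 give t − s ≥ -5, s − r ≥ 2, r − t ≥ 5.
Adding all 3 inequalities: the left sides telescope to 0, and the right sides sum to (-5) + 2 + 5 = 2. So 0 ≥ 2, which is false.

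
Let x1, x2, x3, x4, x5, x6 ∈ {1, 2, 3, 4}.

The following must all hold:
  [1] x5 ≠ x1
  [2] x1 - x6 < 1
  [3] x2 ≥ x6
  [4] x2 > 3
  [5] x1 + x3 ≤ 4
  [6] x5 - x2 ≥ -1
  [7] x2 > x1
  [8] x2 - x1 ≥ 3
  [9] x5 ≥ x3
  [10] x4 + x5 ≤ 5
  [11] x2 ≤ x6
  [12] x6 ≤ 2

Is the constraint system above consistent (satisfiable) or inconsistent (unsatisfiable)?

Unsatisfiable

From constraint 4: x2 ≥ 4. From constraints 11 and 12: x2 ≤ x6 and x6 ≤ 2, so x2 ≤ 2. But 2 < 4, so no value of x2 works.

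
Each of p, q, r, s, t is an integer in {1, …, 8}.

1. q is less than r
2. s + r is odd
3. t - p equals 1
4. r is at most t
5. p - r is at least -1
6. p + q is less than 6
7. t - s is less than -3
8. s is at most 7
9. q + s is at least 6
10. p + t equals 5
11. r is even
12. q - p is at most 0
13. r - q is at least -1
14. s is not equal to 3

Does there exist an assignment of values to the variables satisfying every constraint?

The assignment p = 2, q = 1, r = 2, s = 7, t = 3 works:
  constraint 3 holds since t - p = 1.
  constraint 5 holds since p - r = 0.
  constraint 6 holds since p + q = 3.
The rest check out directly.

Satisfiable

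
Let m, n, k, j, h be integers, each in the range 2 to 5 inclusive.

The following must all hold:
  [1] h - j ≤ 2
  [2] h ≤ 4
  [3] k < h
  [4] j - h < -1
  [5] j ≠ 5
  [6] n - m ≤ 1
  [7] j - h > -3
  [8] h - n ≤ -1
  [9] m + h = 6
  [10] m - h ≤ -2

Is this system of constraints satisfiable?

Unsatisfiable

Constraints 6, 8, and 10 give h − m ≥ 2, m − n ≥ -1, n − h ≥ 1.
Adding all 3 inequalities: the left sides telescope to 0, and the right sides sum to 2 + (-1) + 1 = 2. So 0 ≥ 2, which is false.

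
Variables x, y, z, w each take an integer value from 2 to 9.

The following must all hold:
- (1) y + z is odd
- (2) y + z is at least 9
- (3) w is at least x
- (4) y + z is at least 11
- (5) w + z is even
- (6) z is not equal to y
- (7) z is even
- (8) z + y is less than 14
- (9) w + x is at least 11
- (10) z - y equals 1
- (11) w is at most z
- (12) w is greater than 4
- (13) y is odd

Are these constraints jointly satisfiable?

Satisfiable

The assignment x = 6, y = 5, z = 6, w = 6 works:
  constraint 2 holds since y + z = 11.
  constraint 4 holds since y + z = 11.
The rest check out directly.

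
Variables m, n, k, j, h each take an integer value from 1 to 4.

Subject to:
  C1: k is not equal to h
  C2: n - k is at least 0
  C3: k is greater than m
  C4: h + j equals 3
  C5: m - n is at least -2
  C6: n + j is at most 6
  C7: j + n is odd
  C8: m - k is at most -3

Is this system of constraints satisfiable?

Unsatisfiable

Constraints 2, 5, and 8 give m − n ≥ -2, n − k ≥ 0, k − m ≥ 3.
Adding all 3 inequalities: the left sides telescope to 0, and the right sides sum to (-2) + 0 + 3 = 1. So 0 ≥ 1, which is false.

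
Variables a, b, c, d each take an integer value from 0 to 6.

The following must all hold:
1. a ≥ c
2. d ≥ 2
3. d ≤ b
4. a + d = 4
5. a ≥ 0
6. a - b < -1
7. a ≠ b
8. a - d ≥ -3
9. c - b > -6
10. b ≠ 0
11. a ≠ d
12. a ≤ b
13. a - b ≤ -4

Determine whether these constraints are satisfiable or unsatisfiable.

Try a = 1, b = 5, c = 0, d = 3.
Check constraint 4: a + d = 4; constraint 6: a - b = -4; constraint 8: a - d = -2. The remaining constraints are straightforward to verify.

Satisfiable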